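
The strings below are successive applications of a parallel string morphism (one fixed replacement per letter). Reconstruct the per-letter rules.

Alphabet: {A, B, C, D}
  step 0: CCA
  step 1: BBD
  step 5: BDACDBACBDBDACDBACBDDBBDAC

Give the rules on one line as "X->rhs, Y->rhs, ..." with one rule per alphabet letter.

A->D, B->BD, C->B, D->AC

  step 0 ⇒ step 1: CCA ⇒ B·B·D
    A ↦ D
    C ↦ B
    B ↦ BD  (constrained at step 1)
    D ↦ AC  (constrained at step 1)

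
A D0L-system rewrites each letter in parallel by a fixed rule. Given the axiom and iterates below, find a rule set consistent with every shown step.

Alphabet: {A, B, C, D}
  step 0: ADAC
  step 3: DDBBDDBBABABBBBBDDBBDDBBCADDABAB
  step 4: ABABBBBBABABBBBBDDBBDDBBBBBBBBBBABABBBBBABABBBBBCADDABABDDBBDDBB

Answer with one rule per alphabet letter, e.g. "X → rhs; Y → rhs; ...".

  step 3 ⇒ step 4: DDBBDDBBABABBBBBDDBBDDBBCADDABAB ⇒ AB·AB·BB·BB·AB·AB·BB·BB·DD·BB·DD·BB·BB·BB·BB·BB·AB·AB·BB·BB·AB·AB·BB·BB·CA·DD·AB·AB·DD·BB·DD·BB
    A ↦ DD
    B ↦ BB
    C ↦ CA
    D ↦ AB

A->DD, B->BB, C->CA, D->AB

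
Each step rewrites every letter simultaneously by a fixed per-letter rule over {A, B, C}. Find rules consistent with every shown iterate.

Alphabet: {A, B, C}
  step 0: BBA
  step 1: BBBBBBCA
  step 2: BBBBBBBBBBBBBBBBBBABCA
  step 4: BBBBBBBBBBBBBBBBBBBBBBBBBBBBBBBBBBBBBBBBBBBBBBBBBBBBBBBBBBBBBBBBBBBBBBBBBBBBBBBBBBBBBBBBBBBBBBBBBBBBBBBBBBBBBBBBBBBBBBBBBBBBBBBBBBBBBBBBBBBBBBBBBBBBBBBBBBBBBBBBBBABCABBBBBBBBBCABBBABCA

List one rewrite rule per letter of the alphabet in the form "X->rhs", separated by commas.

A->CA, B->BBB, C->AB

  step 1 ⇒ step 2: BBBBBBCA ⇒ BBB·BBB·BBB·BBB·BBB·BBB·AB·CA
    A ↦ CA
    B ↦ BBB
    C ↦ AB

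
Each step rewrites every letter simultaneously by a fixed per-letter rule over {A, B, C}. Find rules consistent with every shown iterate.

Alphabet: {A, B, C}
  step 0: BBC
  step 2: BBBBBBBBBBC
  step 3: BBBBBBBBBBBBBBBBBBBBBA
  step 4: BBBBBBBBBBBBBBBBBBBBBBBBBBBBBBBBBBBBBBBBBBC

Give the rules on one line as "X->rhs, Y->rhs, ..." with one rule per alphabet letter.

A->C, B->BB, C->BA

  step 3 ⇒ step 4: BBBBBBBBBBBBBBBBBBBBBA ⇒ BB·BB·BB·BB·BB·BB·BB·BB·BB·BB·BB·BB·BB·BB·BB·BB·BB·BB·BB·BB·BB·C
    A ↦ C
    B ↦ BB
  step 2 ⇒ step 3: BBBBBBBBBBC ⇒ BB·BB·BB·BB·BB·BB·BB·BB·BB·BB·BA
    C ↦ BA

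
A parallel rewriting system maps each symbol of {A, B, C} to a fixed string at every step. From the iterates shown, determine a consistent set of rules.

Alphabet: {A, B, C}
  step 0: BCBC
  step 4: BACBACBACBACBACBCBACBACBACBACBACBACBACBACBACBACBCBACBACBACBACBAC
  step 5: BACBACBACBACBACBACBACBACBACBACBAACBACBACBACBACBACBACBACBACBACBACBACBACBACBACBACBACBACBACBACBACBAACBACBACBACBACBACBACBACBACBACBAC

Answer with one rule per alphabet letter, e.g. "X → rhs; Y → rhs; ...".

  step 4 ⇒ step 5: BACBACBACBACBACBCBACBACBACBACBACBACBACBACBACBACBCBACBACBACBACBAC ⇒ BA·CB·AC·BA·CB·AC·BA·CB·AC·BA·CB·AC·BA·CB·AC·BA·AC·BA·CB·AC·BA·CB·AC·BA·CB·AC·BA·CB·AC·BA·CB·AC·BA·CB·AC·BA·CB·AC·BA·CB·AC·BA·CB·AC·BA·CB·AC·BA·AC·BA·CB·AC·BA·CB·AC·BA·CB·AC·BA·CB·AC·BA·CB·AC
    A ↦ CB
    B ↦ BA
    C ↦ AC

A->CB, B->BA, C->AC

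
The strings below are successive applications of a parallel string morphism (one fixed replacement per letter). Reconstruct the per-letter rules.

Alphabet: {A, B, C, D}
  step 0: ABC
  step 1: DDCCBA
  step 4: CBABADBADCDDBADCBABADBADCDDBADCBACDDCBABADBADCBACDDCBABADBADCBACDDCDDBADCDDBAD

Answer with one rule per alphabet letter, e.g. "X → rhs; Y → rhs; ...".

  step 0 ⇒ step 1: ABC ⇒ DD·C·CBA
    A ↦ DD
    B ↦ C
    C ↦ CBA
    D ↦ BAD  (constrained at step 1)

A->DD, B->C, C->CBA, D->BAD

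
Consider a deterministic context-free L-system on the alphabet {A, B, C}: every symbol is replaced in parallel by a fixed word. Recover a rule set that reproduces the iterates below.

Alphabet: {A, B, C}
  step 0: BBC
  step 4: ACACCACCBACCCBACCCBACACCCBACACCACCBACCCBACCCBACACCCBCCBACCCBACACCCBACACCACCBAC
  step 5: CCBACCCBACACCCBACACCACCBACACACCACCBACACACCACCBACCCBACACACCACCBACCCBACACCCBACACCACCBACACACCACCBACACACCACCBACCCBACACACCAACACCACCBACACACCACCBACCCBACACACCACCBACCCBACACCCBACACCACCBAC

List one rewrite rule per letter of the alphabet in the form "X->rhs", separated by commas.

  step 4 ⇒ step 5: ACACCACCBACCCBACCCBACACCCBACACCACCBACCCBACCCBACACCCBCCBACCCBACACCCBACACCACCBAC ⇒ CCB·AC·CCB·AC·AC·CCB·AC·AC·CA·CCB·AC·AC·AC·CA·CCB·AC·AC·AC·CA·CCB·AC·CCB·AC·AC·AC·CA·CCB·AC·CCB·AC·AC·CCB·AC·AC·CA·CCB·AC·AC·AC·CA·CCB·AC·AC·AC·CA·CCB·AC·CCB·AC·AC·AC·CA·AC·AC·CA·CCB·AC·AC·AC·CA·CCB·AC·CCB·AC·AC·AC·CA·CCB·AC·CCB·AC·AC·CCB·AC·AC·CA·CCB·AC
    A ↦ CCB
    B ↦ CA
    C ↦ AC

A->CCB, B->CA, C->AC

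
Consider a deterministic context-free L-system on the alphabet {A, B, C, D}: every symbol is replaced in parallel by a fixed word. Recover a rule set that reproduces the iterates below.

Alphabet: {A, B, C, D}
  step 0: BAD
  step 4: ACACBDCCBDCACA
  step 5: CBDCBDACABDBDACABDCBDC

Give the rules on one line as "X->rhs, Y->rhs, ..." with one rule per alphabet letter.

A->C, B->AC, C->BD, D->A

  step 4 ⇒ step 5: ACACBDCCBDCACA ⇒ C·BD·C·BD·AC·A·BD·BD·AC·A·BD·C·BD·C
    A ↦ C
    B ↦ AC
    C ↦ BD
    D ↦ A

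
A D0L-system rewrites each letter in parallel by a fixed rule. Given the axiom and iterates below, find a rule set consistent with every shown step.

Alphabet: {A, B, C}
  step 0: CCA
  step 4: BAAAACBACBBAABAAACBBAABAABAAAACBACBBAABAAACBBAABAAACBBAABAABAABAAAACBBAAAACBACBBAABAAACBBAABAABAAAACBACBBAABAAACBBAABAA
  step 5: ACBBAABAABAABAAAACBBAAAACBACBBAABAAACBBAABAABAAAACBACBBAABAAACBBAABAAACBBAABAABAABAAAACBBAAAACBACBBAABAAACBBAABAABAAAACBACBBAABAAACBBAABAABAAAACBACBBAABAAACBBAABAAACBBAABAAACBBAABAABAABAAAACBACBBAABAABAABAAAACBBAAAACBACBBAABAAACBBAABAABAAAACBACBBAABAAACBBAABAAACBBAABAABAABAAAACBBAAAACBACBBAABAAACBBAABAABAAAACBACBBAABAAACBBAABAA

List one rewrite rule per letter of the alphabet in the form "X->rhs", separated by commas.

  step 4 ⇒ step 5: BAAAACBACBBAABAAACBBAABAABAAAACBACBBAABAAACBBAABAAACBBAABAABAABAAAACBBAAAACBACBBAABAAACBBAABAABAAAACBACBBAABAAACBBAABAA ⇒ ACB·BAA·BAA·BAA·BAA·A·ACB·BAA·A·ACB·ACB·BAA·BAA·ACB·BAA·BAA·BAA·A·ACB·ACB·BAA·BAA·ACB·BAA·BAA·ACB·BAA·BAA·BAA·BAA·A·ACB·BAA·A·ACB·ACB·BAA·BAA·ACB·BAA·BAA·BAA·A·ACB·ACB·BAA·BAA·ACB·BAA·BAA·BAA·A·ACB·ACB·BAA·BAA·ACB·BAA·BAA·ACB·BAA·BAA·ACB·BAA·BAA·BAA·BAA·A·ACB·ACB·BAA·BAA·BAA·BAA·A·ACB·BAA·A·ACB·ACB·BAA·BAA·ACB·BAA·BAA·BAA·A·ACB·ACB·BAA·BAA·ACB·BAA·BAA·ACB·BAA·BAA·BAA·BAA·A·ACB·BAA·A·ACB·ACB·BAA·BAA·ACB·BAA·BAA·BAA·A·ACB·ACB·BAA·BAA·ACB·BAA·BAA
    A ↦ BAA
    B ↦ ACB
    C ↦ A

A->BAA, B->ACB, C->A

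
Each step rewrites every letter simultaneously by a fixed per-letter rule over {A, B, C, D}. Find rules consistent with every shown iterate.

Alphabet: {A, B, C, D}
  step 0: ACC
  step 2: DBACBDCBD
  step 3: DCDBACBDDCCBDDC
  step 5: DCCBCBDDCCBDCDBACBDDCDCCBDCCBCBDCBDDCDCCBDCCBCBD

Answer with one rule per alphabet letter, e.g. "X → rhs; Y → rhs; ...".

  step 2 ⇒ step 3: DBACBDCBD ⇒ DC·D·BA·CB·D·DC·CB·D·DC
    A ↦ BA
    B ↦ D
    C ↦ CB
    D ↦ DC

A->BA, B->D, C->CB, D->DC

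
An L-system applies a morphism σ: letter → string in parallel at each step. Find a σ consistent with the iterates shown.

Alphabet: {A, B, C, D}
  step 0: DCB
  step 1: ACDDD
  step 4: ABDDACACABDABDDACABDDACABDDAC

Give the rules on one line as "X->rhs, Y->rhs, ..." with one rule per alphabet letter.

  step 0 ⇒ step 1: DCB ⇒ AC·D·DD
    B ↦ DD
    C ↦ D
    D ↦ AC
    A ↦ AB  (constrained at step 1)

A->AB, B->DD, C->D, D->AC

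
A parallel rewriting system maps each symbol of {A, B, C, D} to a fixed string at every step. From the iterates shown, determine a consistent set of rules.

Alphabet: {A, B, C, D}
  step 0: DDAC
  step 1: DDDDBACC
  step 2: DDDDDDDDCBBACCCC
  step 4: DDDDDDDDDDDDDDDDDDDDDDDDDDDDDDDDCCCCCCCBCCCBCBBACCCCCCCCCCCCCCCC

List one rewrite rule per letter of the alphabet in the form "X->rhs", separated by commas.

  step 1 ⇒ step 2: DDDDBACC ⇒ DD·DD·DD·DD·CB·BA·CC·CC
    A ↦ BA
    B ↦ CB
    C ↦ CC
    D ↦ DD

A->BA, B->CB, C->CC, D->DD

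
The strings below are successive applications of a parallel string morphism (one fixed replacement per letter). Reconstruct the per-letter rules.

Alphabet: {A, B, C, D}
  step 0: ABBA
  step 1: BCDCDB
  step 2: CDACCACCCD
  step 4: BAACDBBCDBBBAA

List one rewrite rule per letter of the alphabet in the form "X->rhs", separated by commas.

  step 1 ⇒ step 2: BCDCDB ⇒ CD·A·CC·A·CC·CD
    B ↦ CD
    C ↦ A
    D ↦ CC
  step 0 ⇒ step 1: ABBA ⇒ B·CD·CD·B
    A ↦ B

A->B, B->CD, C->A, D->CC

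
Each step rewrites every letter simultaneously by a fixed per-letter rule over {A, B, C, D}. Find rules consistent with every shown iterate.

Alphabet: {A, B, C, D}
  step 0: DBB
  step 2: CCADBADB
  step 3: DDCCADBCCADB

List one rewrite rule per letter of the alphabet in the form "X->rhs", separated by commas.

  step 2 ⇒ step 3: CCADBADB ⇒ D·D·CC·A·DB·CC·A·DB
    A ↦ CC
    B ↦ DB
    C ↦ D
    D ↦ A

A->CC, B->DB, C->D, D->A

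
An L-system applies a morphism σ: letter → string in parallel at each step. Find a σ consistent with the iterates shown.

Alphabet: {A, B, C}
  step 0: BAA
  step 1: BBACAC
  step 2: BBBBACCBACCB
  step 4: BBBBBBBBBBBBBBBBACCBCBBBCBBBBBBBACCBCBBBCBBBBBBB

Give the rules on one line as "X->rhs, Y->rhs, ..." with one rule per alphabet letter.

  step 1 ⇒ step 2: BBACAC ⇒ BB·BB·AC·CB·AC·CB
    A ↦ AC
    B ↦ BB
    C ↦ CB

A->AC, B->BB, C->CB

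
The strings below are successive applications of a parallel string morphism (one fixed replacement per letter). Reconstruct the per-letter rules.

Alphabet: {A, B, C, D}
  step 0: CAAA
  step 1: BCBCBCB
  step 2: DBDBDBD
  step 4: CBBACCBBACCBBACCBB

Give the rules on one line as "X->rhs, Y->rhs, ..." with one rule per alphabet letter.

  step 1 ⇒ step 2: BCBCBCB ⇒ D·B·D·B·D·B·D
    B ↦ D
    C ↦ B
  step 0 ⇒ step 1: CAAA ⇒ B·CB·CB·CB
    A ↦ CB
    D ↦ AC  (constrained at step 2)

A->CB, B->D, C->B, D->AC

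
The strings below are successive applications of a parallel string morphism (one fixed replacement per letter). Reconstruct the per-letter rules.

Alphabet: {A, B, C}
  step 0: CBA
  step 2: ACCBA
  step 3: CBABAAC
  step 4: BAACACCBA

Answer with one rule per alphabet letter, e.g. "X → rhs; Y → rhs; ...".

  step 3 ⇒ step 4: CBABAAC ⇒ BA·A·C·A·C·C·BA
    A ↦ C
    B ↦ A
    C ↦ BA

A->C, B->A, C->BA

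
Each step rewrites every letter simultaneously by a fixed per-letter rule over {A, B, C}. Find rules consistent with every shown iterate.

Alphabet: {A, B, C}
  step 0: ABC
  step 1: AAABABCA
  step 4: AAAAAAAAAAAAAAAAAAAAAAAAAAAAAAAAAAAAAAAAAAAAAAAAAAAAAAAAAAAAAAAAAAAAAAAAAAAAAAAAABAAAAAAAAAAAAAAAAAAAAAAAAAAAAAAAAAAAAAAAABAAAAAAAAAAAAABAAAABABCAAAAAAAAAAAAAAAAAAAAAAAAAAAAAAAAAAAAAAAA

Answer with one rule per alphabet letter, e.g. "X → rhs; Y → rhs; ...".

  step 0 ⇒ step 1: ABC ⇒ AAA·BA·BCA
    A ↦ AAA
    B ↦ BA
    C ↦ BCA

A->AAA, B->BA, C->BCA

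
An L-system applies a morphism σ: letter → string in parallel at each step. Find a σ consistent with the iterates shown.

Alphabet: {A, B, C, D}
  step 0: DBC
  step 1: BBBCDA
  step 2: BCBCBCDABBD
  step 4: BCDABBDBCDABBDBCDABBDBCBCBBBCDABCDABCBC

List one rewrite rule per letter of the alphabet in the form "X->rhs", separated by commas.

A->D, B->BC, C->DA, D->BB

  step 1 ⇒ step 2: BBBCDA ⇒ BC·BC·BC·DA·BB·D
    A ↦ D
    B ↦ BC
    C ↦ DA
    D ↦ BB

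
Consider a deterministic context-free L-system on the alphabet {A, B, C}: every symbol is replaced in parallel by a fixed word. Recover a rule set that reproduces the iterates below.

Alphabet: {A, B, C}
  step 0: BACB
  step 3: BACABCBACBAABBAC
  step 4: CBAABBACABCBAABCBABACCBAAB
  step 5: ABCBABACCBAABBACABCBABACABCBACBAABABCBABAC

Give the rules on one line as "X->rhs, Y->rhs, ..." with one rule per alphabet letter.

  step 4 ⇒ step 5: CBAABBACABCBAABCBABACCBAAB ⇒ AB·C·BA·BA·C·C·BA·AB·BA·C·AB·C·BA·BA·C·AB·C·BA·C·BA·AB·AB·C·BA·BA·C
    A ↦ BA
    B ↦ C
    C ↦ AB

A->BA, B->C, C->AB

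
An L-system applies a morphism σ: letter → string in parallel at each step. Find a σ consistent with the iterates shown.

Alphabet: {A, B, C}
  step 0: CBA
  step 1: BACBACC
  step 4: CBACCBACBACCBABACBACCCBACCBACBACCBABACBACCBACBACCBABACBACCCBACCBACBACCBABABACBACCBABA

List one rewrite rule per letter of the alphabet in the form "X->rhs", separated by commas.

A->ACC, B->CB, C->BA

  step 0 ⇒ step 1: CBA ⇒ BA·CB·ACC
    A ↦ ACC
    B ↦ CB
    C ↦ BA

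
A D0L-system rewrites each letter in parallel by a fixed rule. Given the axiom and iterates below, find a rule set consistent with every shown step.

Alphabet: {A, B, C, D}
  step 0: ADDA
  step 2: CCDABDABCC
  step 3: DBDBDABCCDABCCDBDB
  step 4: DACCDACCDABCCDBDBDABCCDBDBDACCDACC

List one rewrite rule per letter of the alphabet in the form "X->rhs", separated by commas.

A->B, B->CC, C->DB, D->DA

  step 3 ⇒ step 4: DBDBDABCCDABCCDBDB ⇒ DA·CC·DA·CC·DA·B·CC·DB·DB·DA·B·CC·DB·DB·DA·CC·DA·CC
    A ↦ B
    B ↦ CC
    C ↦ DB
    D ↦ DA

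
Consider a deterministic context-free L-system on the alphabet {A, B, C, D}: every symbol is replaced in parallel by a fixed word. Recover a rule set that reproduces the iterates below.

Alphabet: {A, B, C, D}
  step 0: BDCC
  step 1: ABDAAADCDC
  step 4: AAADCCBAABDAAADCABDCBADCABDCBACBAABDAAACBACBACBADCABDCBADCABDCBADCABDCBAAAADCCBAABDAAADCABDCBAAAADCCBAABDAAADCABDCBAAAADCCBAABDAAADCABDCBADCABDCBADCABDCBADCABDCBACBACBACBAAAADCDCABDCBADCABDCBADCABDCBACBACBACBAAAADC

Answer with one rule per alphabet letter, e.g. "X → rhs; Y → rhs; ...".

A->CBA, B->ABD, C->DC, D->AAA

  step 0 ⇒ step 1: BDCC ⇒ ABD·AAA·DC·DC
    B ↦ ABD
    C ↦ DC
    D ↦ AAA
    A ↦ CBA  (constrained at step 1)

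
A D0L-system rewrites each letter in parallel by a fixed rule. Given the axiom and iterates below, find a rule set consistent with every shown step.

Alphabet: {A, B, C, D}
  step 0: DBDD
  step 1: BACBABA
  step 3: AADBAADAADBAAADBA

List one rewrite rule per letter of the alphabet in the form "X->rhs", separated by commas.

  step 0 ⇒ step 1: DBDD ⇒ BA·C·BA·BA
    B ↦ C
    D ↦ BA
    A ↦ AD  (constrained at step 1)
    C ↦ A  (constrained at step 1)

A->AD, B->C, C->A, D->BA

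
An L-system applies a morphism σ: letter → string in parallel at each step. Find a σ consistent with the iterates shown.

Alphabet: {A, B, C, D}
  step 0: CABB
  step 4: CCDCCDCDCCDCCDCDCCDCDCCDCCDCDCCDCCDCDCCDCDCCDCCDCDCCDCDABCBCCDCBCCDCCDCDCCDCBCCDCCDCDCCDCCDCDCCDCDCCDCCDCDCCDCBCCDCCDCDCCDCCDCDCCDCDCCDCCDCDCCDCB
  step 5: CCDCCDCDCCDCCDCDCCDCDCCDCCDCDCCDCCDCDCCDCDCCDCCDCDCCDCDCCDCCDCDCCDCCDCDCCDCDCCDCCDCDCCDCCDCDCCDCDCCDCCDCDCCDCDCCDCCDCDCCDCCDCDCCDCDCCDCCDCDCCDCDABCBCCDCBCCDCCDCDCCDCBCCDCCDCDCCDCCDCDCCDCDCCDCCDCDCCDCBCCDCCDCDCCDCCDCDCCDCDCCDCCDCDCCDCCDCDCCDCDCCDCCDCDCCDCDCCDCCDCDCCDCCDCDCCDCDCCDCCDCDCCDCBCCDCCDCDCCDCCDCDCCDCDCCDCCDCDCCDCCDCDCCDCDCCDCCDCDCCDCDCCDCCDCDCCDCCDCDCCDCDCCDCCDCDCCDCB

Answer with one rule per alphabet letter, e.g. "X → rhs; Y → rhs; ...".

  step 4 ⇒ step 5: CCDCCDCDCCDCCDCDCCDCDCCDCCDCDCCDCCDCDCCDCDCCDCCDCDCCDCDABCBCCDCBCCDCCDCDCCDCBCCDCCDCDCCDCCDCDCCDCDCCDCCDCDCCDCBCCDCCDCDCCDCCDCDCCDCDCCDCCDCDCCDCB ⇒ CCD·CCD·CD·CCD·CCD·CD·CCD·CD·CCD·CCD·CD·CCD·CCD·CD·CCD·CD·CCD·CCD·CD·CCD·CD·CCD·CCD·CD·CCD·CCD·CD·CCD·CD·CCD·CCD·CD·CCD·CCD·CD·CCD·CD·CCD·CCD·CD·CCD·CD·CCD·CCD·CD·CCD·CCD·CD·CCD·CD·CCD·CCD·CD·CCD·CD·AB·CB·CCD·CB·CCD·CCD·CD·CCD·CB·CCD·CCD·CD·CCD·CCD·CD·CCD·CD·CCD·CCD·CD·CCD·CB·CCD·CCD·CD·CCD·CCD·CD·CCD·CD·CCD·CCD·CD·CCD·CCD·CD·CCD·CD·CCD·CCD·CD·CCD·CD·CCD·CCD·CD·CCD·CCD·CD·CCD·CD·CCD·CCD·CD·CCD·CB·CCD·CCD·CD·CCD·CCD·CD·CCD·CD·CCD·CCD·CD·CCD·CCD·CD·CCD·CD·CCD·CCD·CD·CCD·CD·CCD·CCD·CD·CCD·CCD·CD·CCD·CD·CCD·CCD·CD·CCD·CB
    A ↦ AB
    B ↦ CB
    C ↦ CCD
    D ↦ CD

A->AB, B->CB, C->CCD, D->CD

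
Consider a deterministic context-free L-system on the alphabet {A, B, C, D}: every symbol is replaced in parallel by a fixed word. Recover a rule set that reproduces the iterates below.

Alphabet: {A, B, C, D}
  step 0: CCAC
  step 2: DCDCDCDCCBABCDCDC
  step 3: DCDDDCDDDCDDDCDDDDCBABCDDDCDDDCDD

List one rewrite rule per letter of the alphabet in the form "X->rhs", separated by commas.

  step 2 ⇒ step 3: DCDCDCDCCBABCDCDC ⇒ DC·DD·DC·DD·DC·DD·DC·DD·DD·C·BAB·C·DD·DC·DD·DC·DD
    A ↦ BAB
    B ↦ C
    C ↦ DD
    D ↦ DC

A->BAB, B->C, C->DD, D->DC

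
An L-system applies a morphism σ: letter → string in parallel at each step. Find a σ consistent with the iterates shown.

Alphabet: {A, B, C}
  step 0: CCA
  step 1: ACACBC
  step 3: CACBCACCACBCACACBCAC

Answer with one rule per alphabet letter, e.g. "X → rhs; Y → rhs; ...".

A->BC, B->C, C->AC

  step 0 ⇒ step 1: CCA ⇒ AC·AC·BC
    A ↦ BC
    C ↦ AC
    B ↦ C  (constrained at step 1)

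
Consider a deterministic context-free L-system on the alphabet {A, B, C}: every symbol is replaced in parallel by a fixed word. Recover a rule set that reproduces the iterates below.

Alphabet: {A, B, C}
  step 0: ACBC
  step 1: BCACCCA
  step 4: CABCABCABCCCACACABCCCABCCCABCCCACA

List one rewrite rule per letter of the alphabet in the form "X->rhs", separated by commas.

A->B, B->CC, C->CA

  step 0 ⇒ step 1: ACBC ⇒ B·CA·CC·CA
    A ↦ B
    B ↦ CC
    C ↦ CA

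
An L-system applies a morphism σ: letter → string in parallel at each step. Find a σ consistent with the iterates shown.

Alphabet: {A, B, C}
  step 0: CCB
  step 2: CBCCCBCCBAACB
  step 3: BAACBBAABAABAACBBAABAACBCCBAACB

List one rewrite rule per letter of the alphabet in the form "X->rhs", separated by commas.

A->C, B->CB, C->BAA

  step 2 ⇒ step 3: CBCCCBCCBAACB ⇒ BAA·CB·BAA·BAA·BAA·CB·BAA·BAA·CB·C·C·BAA·CB
    A ↦ C
    B ↦ CB
    C ↦ BAA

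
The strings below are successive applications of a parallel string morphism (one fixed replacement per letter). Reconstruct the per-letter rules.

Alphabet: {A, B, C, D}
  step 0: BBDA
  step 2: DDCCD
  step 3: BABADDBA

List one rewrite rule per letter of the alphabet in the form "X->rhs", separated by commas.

  step 2 ⇒ step 3: DDCCD ⇒ BA·BA·D·D·BA
    C ↦ D
    D ↦ BA
    A ↦ C  (constrained at step 0)
    B ↦ C  (constrained at step 0)

A->C, B->C, C->D, D->BA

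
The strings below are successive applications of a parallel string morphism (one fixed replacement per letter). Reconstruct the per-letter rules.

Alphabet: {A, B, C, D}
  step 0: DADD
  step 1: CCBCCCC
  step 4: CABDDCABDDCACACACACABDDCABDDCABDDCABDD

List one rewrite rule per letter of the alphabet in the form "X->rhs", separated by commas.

A->B, B->DD, C->CA, D->CC

  step 0 ⇒ step 1: DADD ⇒ CC·B·CC·CC
    A ↦ B
    D ↦ CC
    B ↦ DD  (constrained at step 1)
    C ↦ CA  (constrained at step 1)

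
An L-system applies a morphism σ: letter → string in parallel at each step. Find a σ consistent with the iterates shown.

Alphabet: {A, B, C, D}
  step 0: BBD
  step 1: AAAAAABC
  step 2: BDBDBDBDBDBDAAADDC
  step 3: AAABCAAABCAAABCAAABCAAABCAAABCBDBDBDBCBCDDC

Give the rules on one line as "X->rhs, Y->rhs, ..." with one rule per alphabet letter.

A->BD, B->AAA, C->DDC, D->BC

  step 2 ⇒ step 3: BDBDBDBDBDBDAAADDC ⇒ AAA·BC·AAA·BC·AAA·BC·AAA·BC·AAA·BC·AAA·BC·BD·BD·BD·BC·BC·DDC
    A ↦ BD
    B ↦ AAA
    C ↦ DDC
    D ↦ BC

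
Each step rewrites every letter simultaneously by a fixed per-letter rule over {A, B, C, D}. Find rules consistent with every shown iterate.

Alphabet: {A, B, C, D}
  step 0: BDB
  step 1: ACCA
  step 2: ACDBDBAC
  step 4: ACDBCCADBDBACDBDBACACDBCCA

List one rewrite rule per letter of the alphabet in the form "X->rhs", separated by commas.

  step 1 ⇒ step 2: ACCA ⇒ AC·DB·DB·AC
    A ↦ AC
    C ↦ DB
  step 0 ⇒ step 1: BDB ⇒ A·CC·A
    B ↦ A
  step 0 ⇒ step 1: BDB ⇒ A·CC·A
    D ↦ CC

A->AC, B->A, C->DB, D->CC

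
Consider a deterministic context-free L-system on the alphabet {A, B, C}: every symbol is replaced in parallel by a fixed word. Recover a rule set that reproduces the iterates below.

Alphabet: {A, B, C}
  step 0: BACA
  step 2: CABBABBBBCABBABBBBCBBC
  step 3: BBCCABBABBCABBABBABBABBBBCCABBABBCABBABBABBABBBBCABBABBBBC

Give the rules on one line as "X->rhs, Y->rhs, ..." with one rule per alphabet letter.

A->C, B->ABB, C->BBC

  step 2 ⇒ step 3: CABBABBBBCABBABBBBCBBC ⇒ BBC·C·ABB·ABB·C·ABB·ABB·ABB·ABB·BBC·C·ABB·ABB·C·ABB·ABB·ABB·ABB·BBC·ABB·ABB·BBC
    A ↦ C
    B ↦ ABB
    C ↦ BBC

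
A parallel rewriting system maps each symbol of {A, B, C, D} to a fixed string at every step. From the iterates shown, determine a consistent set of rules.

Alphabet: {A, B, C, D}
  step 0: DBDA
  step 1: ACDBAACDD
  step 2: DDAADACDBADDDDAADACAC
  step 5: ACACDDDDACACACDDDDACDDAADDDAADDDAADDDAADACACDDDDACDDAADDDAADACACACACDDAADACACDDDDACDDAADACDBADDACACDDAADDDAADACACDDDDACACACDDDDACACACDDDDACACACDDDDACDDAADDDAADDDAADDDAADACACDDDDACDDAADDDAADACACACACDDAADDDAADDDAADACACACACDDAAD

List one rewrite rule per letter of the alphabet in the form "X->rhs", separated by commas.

A->DD, B->DBA, C->AAD, D->AC

  step 1 ⇒ step 2: ACDBAACDD ⇒ DD·AAD·AC·DBA·DD·DD·AAD·AC·AC
    A ↦ DD
    B ↦ DBA
    C ↦ AAD
    D ↦ AC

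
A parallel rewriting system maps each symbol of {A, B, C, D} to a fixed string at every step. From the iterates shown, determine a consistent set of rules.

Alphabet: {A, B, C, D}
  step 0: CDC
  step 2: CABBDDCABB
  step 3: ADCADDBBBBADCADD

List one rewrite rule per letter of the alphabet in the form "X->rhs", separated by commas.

  step 2 ⇒ step 3: CABBDDCABB ⇒ AD·CA·D·D·BB·BB·AD·CA·D·D
    A ↦ CA
    B ↦ D
    C ↦ AD
    D ↦ BB

A->CA, B->D, C->AD, D->BB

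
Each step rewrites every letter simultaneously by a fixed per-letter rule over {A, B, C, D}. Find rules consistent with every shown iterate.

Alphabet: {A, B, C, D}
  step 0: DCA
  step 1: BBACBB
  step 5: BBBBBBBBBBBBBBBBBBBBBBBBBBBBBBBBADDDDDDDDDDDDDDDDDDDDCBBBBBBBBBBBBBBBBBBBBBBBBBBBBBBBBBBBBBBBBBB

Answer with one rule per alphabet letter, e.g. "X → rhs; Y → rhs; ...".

  step 0 ⇒ step 1: DCA ⇒ BB·A·CBB
    A ↦ CBB
    C ↦ A
    D ↦ BB
    B ↦ DD  (constrained at step 1)

A->CBB, B->DD, C->A, D->BB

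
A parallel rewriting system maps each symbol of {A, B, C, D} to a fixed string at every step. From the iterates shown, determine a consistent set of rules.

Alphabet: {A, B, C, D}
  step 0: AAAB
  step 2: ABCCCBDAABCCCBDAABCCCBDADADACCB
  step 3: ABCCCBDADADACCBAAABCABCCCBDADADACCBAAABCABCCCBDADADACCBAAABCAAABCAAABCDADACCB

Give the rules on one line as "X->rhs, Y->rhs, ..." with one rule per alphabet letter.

A->ABC, B->CCB, C->DA, D->AA

  step 2 ⇒ step 3: ABCCCBDAABCCCBDAABCCCBDADADACCB ⇒ ABC·CCB·DA·DA·DA·CCB·AA·ABC·ABC·CCB·DA·DA·DA·CCB·AA·ABC·ABC·CCB·DA·DA·DA·CCB·AA·ABC·AA·ABC·AA·ABC·DA·DA·CCB
    A ↦ ABC
    B ↦ CCB
    C ↦ DA
    D ↦ AA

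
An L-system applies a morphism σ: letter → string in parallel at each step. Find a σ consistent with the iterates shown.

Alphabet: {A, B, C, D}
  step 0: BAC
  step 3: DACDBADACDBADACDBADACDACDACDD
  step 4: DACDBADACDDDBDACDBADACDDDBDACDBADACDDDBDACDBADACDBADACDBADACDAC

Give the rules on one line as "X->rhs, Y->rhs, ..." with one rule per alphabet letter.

A->DB, B->DD, C->A, D->DAC

  step 3 ⇒ step 4: DACDBADACDBADACDBADACDACDACDD ⇒ DAC·DB·A·DAC·DD·DB·DAC·DB·A·DAC·DD·DB·DAC·DB·A·DAC·DD·DB·DAC·DB·A·DAC·DB·A·DAC·DB·A·DAC·DAC
    A ↦ DB
    B ↦ DD
    C ↦ A
    D ↦ DAC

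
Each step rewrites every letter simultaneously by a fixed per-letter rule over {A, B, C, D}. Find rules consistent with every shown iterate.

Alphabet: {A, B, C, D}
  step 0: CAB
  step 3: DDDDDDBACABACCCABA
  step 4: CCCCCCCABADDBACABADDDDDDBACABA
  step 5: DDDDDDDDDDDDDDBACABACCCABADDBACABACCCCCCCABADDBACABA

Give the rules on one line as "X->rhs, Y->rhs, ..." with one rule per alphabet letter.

  step 4 ⇒ step 5: CCCCCCCABADDBACABADDDDDDBACABA ⇒ DD·DD·DD·DD·DD·DD·DD·BA·CA·BA·C·C·CA·BA·DD·BA·CA·BA·C·C·C·C·C·C·CA·BA·DD·BA·CA·BA
    A ↦ BA
    B ↦ CA
    C ↦ DD
    D ↦ C

A->BA, B->CA, C->DD, D->C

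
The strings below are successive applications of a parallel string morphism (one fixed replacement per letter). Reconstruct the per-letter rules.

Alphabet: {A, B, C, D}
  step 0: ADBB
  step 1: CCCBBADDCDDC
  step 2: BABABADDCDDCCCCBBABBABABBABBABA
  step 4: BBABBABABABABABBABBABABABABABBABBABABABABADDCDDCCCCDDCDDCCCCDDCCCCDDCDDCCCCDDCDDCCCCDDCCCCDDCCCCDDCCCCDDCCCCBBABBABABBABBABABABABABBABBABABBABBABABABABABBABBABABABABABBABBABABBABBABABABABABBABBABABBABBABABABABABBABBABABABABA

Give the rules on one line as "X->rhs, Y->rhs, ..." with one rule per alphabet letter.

  step 1 ⇒ step 2: CCCBBADDCDDC ⇒ BA·BA·BA·DDC·DDC·CCC·BBA·BBA·BA·BBA·BBA·BA
    A ↦ CCC
    B ↦ DDC
    C ↦ BA
    D ↦ BBA

A->CCC, B->DDC, C->BA, D->BBA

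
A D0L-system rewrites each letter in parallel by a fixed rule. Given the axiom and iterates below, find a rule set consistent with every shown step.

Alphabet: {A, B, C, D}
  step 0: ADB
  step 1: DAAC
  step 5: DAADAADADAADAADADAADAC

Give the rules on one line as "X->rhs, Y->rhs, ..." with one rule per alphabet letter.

  step 0 ⇒ step 1: ADB ⇒ DA·A·C
    A ↦ DA
    B ↦ C
    D ↦ A
    C ↦ B  (constrained at step 1)

A->DA, B->C, C->B, D->A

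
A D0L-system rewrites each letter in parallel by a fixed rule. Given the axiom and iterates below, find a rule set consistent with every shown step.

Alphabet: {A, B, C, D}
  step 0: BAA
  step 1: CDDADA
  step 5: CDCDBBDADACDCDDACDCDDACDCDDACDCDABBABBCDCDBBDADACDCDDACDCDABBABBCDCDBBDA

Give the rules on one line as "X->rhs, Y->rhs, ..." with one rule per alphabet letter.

A->DA, B->CD, C->A, D->BB

  step 0 ⇒ step 1: BAA ⇒ CD·DA·DA
    A ↦ DA
    B ↦ CD
    C ↦ A  (constrained at step 1)
    D ↦ BB  (constrained at step 1)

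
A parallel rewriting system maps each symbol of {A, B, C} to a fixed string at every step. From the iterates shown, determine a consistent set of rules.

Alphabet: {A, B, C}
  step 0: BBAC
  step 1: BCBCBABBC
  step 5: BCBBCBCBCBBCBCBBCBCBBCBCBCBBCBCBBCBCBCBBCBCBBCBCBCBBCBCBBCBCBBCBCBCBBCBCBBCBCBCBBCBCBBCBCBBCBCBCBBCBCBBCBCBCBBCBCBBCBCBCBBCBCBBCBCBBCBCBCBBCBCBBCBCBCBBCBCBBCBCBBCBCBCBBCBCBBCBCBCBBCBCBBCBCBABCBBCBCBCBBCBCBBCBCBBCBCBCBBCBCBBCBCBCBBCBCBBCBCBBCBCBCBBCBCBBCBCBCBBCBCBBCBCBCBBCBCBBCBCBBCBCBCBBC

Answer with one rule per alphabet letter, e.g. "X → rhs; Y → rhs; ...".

A->BA, B->BC, C->BBC

  step 0 ⇒ step 1: BBAC ⇒ BC·BC·BA·BBC
    A ↦ BA
    B ↦ BC
    C ↦ BBC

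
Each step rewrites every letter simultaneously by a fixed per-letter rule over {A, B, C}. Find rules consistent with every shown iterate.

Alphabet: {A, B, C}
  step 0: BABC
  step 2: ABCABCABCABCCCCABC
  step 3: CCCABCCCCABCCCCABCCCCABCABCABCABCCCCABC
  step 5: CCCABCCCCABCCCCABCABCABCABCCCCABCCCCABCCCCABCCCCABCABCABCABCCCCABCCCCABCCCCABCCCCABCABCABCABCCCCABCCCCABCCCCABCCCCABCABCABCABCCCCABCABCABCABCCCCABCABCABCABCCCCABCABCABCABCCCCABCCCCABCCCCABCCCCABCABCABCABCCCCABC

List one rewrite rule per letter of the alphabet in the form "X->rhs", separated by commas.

A->CC, B->C, C->ABC

  step 2 ⇒ step 3: ABCABCABCABCCCCABC ⇒ CC·C·ABC·CC·C·ABC·CC·C·ABC·CC·C·ABC·ABC·ABC·ABC·CC·C·ABC
    A ↦ CC
    B ↦ C
    C ↦ ABC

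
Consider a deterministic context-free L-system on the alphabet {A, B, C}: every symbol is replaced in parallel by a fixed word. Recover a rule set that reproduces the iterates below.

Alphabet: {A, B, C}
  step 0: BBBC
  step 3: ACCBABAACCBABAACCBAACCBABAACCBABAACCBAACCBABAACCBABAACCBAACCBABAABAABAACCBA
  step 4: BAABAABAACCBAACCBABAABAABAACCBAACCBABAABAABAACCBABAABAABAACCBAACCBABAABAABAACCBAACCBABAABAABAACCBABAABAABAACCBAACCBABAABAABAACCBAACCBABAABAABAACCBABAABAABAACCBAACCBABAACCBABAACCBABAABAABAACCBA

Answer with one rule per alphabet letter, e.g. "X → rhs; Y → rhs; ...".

  step 3 ⇒ step 4: ACCBABAACCBABAACCBAACCBABAACCBABAACCBAACCBABAACCBABAACCBAACCBABAABAABAACCBA ⇒ BA·ABA·ABA·ACC·BA·ACC·BA·BA·ABA·ABA·ACC·BA·ACC·BA·BA·ABA·ABA·ACC·BA·BA·ABA·ABA·ACC·BA·ACC·BA·BA·ABA·ABA·ACC·BA·ACC·BA·BA·ABA·ABA·ACC·BA·BA·ABA·ABA·ACC·BA·ACC·BA·BA·ABA·ABA·ACC·BA·ACC·BA·BA·ABA·ABA·ACC·BA·BA·ABA·ABA·ACC·BA·ACC·BA·BA·ACC·BA·BA·ACC·BA·BA·ABA·ABA·ACC·BA
    A ↦ BA
    B ↦ ACC
    C ↦ ABA

A->BA, B->ACC, C->ABA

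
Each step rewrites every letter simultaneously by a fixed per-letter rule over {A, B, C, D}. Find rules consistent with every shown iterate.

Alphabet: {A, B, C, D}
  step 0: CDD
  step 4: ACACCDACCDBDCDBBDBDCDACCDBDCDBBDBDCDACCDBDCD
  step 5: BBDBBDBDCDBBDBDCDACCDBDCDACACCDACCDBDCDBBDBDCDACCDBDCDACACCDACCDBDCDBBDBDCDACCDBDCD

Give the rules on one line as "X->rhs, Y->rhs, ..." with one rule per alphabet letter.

A->B, B->AC, C->BD, D->CD

  step 4 ⇒ step 5: ACACCDACCDBDCDBBDBDCDACCDBDCDBBDBDCDACCDBDCD ⇒ B·BD·B·BD·BD·CD·B·BD·BD·CD·AC·CD·BD·CD·AC·AC·CD·AC·CD·BD·CD·B·BD·BD·CD·AC·CD·BD·CD·AC·AC·CD·AC·CD·BD·CD·B·BD·BD·CD·AC·CD·BD·CD
    A ↦ B
    B ↦ AC
    C ↦ BD
    D ↦ CD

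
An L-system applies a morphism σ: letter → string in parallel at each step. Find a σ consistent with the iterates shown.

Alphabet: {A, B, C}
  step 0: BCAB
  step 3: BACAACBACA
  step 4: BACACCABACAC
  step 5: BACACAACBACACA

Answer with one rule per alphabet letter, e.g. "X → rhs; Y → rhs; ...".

A->C, B->BA, C->A

  step 4 ⇒ step 5: BACACCABACAC ⇒ BA·C·A·C·A·A·C·BA·C·A·C·A
    A ↦ C
    B ↦ BA
    C ↦ A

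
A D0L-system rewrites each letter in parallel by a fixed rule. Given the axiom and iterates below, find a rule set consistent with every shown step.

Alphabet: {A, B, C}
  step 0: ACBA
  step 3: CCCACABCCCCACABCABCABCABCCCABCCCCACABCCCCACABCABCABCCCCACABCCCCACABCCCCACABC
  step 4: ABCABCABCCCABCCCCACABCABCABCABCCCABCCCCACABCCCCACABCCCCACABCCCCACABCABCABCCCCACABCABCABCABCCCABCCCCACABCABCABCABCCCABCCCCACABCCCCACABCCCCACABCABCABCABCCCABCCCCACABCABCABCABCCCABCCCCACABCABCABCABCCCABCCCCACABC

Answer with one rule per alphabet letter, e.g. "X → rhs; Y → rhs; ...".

  step 3 ⇒ step 4: CCCACABCCCCACABCABCABCABCCCABCCCCACABCCCCACABCABCABCCCCACABCCCCACABCCCCACABC ⇒ ABC·ABC·ABC·CC·ABC·CC·CAC·ABC·ABC·ABC·ABC·CC·ABC·CC·CAC·ABC·CC·CAC·ABC·CC·CAC·ABC·CC·CAC·ABC·ABC·ABC·CC·CAC·ABC·ABC·ABC·ABC·CC·ABC·CC·CAC·ABC·ABC·ABC·ABC·CC·ABC·CC·CAC·ABC·CC·CAC·ABC·CC·CAC·ABC·ABC·ABC·ABC·CC·ABC·CC·CAC·ABC·ABC·ABC·ABC·CC·ABC·CC·CAC·ABC·ABC·ABC·ABC·CC·ABC·CC·CAC·ABC
    A ↦ CC
    B ↦ CAC
    C ↦ ABC

A->CC, B->CAC, C->ABC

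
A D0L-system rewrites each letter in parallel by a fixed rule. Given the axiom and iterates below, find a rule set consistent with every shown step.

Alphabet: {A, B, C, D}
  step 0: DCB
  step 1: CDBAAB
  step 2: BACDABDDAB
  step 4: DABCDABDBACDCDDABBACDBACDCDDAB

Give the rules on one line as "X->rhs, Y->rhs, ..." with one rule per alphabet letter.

A->D, B->AB, C->BA, D->CD

  step 1 ⇒ step 2: CDBAAB ⇒ BA·CD·AB·D·D·AB
    A ↦ D
    B ↦ AB
    C ↦ BA
    D ↦ CD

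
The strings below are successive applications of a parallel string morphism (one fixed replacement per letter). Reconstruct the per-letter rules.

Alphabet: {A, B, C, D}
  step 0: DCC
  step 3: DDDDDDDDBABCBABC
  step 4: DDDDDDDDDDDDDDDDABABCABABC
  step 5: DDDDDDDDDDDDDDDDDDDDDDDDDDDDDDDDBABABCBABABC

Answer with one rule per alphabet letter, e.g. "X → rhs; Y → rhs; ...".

  step 4 ⇒ step 5: DDDDDDDDDDDDDDDDABABCABABC ⇒ DD·DD·DD·DD·DD·DD·DD·DD·DD·DD·DD·DD·DD·DD·DD·DD·B·A·B·A·BC·B·A·B·A·BC
    A ↦ B
    B ↦ A
    C ↦ BC
    D ↦ DD

A->B, B->A, C->BC, D->DD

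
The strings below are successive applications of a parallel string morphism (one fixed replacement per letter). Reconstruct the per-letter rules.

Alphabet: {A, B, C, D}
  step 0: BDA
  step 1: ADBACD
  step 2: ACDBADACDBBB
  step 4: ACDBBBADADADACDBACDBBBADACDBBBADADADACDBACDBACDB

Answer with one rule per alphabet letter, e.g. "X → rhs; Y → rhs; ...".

  step 1 ⇒ step 2: ADBACD ⇒ ACD·B·AD·ACD·BB·B
    A ↦ ACD
    B ↦ AD
    C ↦ BB
    D ↦ B

A->ACD, B->AD, C->BB, D->B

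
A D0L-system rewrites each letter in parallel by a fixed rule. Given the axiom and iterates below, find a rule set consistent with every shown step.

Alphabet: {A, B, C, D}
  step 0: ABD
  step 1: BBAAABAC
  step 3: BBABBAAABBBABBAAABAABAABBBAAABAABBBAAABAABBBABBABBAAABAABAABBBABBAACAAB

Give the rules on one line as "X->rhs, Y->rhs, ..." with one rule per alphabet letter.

  step 0 ⇒ step 1: ABD ⇒ BBA·AAB·AC
    A ↦ BBA
    B ↦ AAB
    D ↦ AC
    C ↦ ADB  (constrained at step 1)

A->BBA, B->AAB, C->ADB, D->AC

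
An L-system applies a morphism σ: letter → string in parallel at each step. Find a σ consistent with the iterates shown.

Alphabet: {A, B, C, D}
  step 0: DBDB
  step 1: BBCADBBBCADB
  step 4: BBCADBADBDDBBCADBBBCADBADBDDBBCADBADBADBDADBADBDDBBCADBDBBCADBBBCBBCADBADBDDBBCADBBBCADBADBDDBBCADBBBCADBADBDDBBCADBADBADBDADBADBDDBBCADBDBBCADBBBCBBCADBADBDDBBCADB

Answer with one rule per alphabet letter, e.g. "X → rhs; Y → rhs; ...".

A->D, B->ADB, C->D, D->BBC

  step 0 ⇒ step 1: DBDB ⇒ BBC·ADB·BBC·ADB
    B ↦ ADB
    D ↦ BBC
    A ↦ D  (constrained at step 1)
    C ↦ D  (constrained at step 1)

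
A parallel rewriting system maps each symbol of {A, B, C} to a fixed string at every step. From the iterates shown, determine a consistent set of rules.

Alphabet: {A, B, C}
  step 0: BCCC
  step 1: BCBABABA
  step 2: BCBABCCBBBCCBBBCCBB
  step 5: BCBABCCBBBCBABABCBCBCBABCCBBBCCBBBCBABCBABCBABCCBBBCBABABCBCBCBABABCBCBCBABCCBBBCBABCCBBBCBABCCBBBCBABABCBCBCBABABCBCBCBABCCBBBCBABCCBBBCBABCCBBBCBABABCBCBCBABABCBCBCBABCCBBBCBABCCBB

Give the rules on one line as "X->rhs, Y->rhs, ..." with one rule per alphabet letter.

  step 1 ⇒ step 2: BCBABABA ⇒ BC·BA·BC·CBB·BC·CBB·BC·CBB
    A ↦ CBB
    B ↦ BC
    C ↦ BA

A->CBB, B->BC, C->BA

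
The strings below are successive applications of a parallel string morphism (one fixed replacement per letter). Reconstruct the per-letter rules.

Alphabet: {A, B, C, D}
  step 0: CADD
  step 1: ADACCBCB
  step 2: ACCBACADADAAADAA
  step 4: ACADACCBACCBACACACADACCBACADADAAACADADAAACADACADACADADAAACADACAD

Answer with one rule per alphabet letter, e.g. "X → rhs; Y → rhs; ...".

  step 1 ⇒ step 2: ADACCBCB ⇒ AC·CB·AC·AD·AD·AA·AD·AA
    A ↦ AC
    B ↦ AA
    C ↦ AD
    D ↦ CB

A->AC, B->AA, C->AD, D->CB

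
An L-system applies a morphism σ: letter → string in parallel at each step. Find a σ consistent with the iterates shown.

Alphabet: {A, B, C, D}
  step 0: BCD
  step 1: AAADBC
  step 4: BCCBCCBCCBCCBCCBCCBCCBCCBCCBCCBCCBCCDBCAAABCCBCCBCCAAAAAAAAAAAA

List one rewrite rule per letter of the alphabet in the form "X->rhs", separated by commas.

  step 0 ⇒ step 1: BCD ⇒ AA·A·DBC
    B ↦ AA
    C ↦ A
    D ↦ DBC
    A ↦ BCC  (constrained at step 1)

A->BCC, B->AA, C->A, D->DBC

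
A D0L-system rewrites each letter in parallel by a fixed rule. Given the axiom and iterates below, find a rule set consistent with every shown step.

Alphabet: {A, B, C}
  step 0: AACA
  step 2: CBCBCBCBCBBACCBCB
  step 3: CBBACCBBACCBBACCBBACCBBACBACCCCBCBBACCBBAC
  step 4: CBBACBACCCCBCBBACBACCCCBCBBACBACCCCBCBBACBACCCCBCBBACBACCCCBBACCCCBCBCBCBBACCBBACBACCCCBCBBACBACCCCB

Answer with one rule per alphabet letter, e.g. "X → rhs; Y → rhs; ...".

  step 3 ⇒ step 4: CBBACCBBACCBBACCBBACCBBACBACCCCBCBBACCBBAC ⇒ CB·BAC·BAC·CC·CB·CB·BAC·BAC·CC·CB·CB·BAC·BAC·CC·CB·CB·BAC·BAC·CC·CB·CB·BAC·BAC·CC·CB·BAC·CC·CB·CB·CB·CB·BAC·CB·BAC·BAC·CC·CB·CB·BAC·BAC·CC·CB
    A ↦ CC
    B ↦ BAC
    C ↦ CB

A->CC, B->BAC, C->CB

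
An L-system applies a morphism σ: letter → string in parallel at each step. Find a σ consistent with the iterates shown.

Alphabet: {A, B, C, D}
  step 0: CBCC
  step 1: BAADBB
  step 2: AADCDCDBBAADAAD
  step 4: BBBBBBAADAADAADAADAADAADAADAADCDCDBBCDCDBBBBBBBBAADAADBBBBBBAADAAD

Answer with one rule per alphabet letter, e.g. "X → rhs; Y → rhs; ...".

A->CD, B->AAD, C->B, D->BB

  step 1 ⇒ step 2: BAADBB ⇒ AAD·CD·CD·BB·AAD·AAD
    A ↦ CD
    B ↦ AAD
    D ↦ BB
  step 0 ⇒ step 1: CBCC ⇒ B·AAD·B·B
    C ↦ B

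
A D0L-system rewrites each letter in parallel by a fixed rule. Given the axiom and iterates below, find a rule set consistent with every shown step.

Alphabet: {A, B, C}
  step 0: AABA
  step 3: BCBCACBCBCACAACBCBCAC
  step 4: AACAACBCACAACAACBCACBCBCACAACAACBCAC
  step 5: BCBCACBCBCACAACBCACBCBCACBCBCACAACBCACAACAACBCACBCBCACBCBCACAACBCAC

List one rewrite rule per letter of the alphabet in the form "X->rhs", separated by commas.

  step 4 ⇒ step 5: AACAACBCACAACAACBCACBCBCACAACAACBCAC ⇒ BC·BC·AC·BC·BC·AC·A·AC·BC·AC·BC·BC·AC·BC·BC·AC·A·AC·BC·AC·A·AC·A·AC·BC·AC·BC·BC·AC·BC·BC·AC·A·AC·BC·AC
    A ↦ BC
    B ↦ A
    C ↦ AC

A->BC, B->A, C->AC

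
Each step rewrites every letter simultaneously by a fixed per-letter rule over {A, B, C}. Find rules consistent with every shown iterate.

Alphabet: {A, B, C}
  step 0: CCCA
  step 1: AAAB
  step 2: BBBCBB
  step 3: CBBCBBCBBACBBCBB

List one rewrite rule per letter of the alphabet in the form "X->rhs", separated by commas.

A->B, B->CBB, C->A

  step 2 ⇒ step 3: BBBCBB ⇒ CBB·CBB·CBB·A·CBB·CBB
    B ↦ CBB
    C ↦ A
  step 0 ⇒ step 1: CCCA ⇒ A·A·A·B
    A ↦ B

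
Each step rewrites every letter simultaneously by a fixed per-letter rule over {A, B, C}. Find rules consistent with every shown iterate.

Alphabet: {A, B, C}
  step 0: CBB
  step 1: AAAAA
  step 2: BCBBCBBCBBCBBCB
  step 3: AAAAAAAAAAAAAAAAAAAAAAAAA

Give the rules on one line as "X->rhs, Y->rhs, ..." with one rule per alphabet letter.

A->BCB, B->A, C->AAA

  step 2 ⇒ step 3: BCBBCBBCBBCBBCB ⇒ A·AAA·A·A·AAA·A·A·AAA·A·A·AAA·A·A·AAA·A
    B ↦ A
    C ↦ AAA
  step 1 ⇒ step 2: AAAAA ⇒ BCB·BCB·BCB·BCB·BCB
    A ↦ BCB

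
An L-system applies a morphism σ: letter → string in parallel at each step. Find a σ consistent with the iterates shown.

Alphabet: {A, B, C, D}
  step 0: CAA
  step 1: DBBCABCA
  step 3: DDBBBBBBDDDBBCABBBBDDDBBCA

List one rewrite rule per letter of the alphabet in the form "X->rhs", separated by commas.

A->BCA, B->D, C->DB, D->BB

  step 0 ⇒ step 1: CAA ⇒ DB·BCA·BCA
    A ↦ BCA
    C ↦ DB
    B ↦ D  (constrained at step 1)
    D ↦ BB  (constrained at step 1)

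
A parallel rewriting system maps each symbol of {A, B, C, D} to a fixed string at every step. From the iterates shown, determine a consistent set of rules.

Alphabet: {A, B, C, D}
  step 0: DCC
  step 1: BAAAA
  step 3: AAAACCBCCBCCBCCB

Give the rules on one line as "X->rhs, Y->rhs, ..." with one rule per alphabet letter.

  step 0 ⇒ step 1: DCC ⇒ B·AA·AA
    C ↦ AA
    D ↦ B
    A ↦ BD  (constrained at step 1)
    B ↦ CC  (constrained at step 1)

A->BD, B->CC, C->AA, D->B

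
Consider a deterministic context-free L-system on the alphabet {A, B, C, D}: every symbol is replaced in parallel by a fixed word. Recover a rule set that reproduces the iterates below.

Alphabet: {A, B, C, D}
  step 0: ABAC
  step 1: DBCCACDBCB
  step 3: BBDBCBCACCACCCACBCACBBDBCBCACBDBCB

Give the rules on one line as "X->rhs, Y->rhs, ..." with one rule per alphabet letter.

  step 0 ⇒ step 1: ABAC ⇒ DBC·CAC·DBC·B
    A ↦ DBC
    B ↦ CAC
    C ↦ B
    D ↦ C  (constrained at step 1)

A->DBC, B->CAC, C->B, D->C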